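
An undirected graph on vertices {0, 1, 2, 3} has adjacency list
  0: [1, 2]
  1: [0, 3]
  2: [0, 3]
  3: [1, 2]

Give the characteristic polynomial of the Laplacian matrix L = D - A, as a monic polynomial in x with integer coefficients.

x^4 - 8x^3 + 20x^2 - 16x

Each diagonal entry of L is the vertex degree and each off-diagonal entry is -1 where an edge is present, 0 otherwise; in the order [0, 1, 2, 3] the diagonal is [2, 2, 2, 2]. L has integer entries, so p(x) = det(xI - L) has integer coefficients. Expanding the determinant yields x^4 - 8x^3 + 20x^2 - 16x. The constant term is 0 because L is singular (the all-ones vector lies in its kernel). There is one zero in the spectrum, matching the 1 component.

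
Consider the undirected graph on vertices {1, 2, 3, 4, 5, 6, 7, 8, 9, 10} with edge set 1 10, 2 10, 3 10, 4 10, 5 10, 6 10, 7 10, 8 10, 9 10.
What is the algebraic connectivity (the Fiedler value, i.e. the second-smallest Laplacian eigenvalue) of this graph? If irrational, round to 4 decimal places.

With the vertex order [1, 2, 3, 4, 5, 6, 7, 8, 9, 10], the degrees are [1, 1, 1, 1, 1, 1, 1, 1, 1, 9], giving D = diag(1, 1, 1, 1, 1, 1, 1, 1, 1, 9) and L = D - A. The sorted Laplacian eigenvalues are [0, 1, 1, 1, 1, 1, 1, 1, 1, 10]; the algebraic connectivity is the second entry, 1.

1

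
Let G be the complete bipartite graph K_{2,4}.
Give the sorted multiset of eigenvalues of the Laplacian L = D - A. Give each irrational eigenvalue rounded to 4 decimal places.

The graph has 6 vertices and degree multiset [4, 4, 2, 2, 2, 2]; D is the diagonal matrix of degrees and L = D - A. L is symmetric positive semidefinite, so every eigenvalue is real and nonnegative. The eigenvalues sum to 16, which equals trace(L) = 2|E|.

[0, 2, 2, 2, 4, 6]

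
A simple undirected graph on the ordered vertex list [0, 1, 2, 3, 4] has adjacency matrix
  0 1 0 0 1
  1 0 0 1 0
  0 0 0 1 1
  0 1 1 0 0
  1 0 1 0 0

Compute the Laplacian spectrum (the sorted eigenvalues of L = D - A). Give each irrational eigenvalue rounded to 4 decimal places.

[0, 1.3820, 1.3820, 3.6180, 3.6180]

Reading degrees in the order [0, 1, 2, 3, 4] gives [2, 2, 2, 2, 2]; set D = diag(2, 2, 2, 2, 2) and form L = D - A. Since every row of L sums to 0, the all-ones vector is in the kernel and 0 is an eigenvalue. The single zero eigenvalue shows the graph is connected. By the matrix-tree theorem the graph has (1/5) * product of the nonzero eigenvalues = 5 spanning trees.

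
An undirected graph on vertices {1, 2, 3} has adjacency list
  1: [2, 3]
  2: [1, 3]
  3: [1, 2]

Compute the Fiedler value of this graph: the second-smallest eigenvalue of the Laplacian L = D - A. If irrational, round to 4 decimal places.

Each diagonal entry of L is the vertex degree and each off-diagonal entry is -1 where an edge is present, 0 otherwise; in the order [1, 2, 3] the diagonal is [2, 2, 2]. The sorted Laplacian eigenvalues are [0, 3, 3]; the algebraic connectivity is the second entry, 3.

3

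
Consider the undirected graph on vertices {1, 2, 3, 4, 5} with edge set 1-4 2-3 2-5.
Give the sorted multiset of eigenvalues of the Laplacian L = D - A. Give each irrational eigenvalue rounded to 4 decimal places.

[0, 0, 1, 2, 3]

With the vertex order [1, 2, 3, 4, 5], the degrees are [1, 2, 1, 1, 1], giving D = diag(1, 2, 1, 1, 1) and L = D - A. Diagonalising L (or applying a numerical eigensolver to the 5x5 matrix) gives the spectrum above. The 2 zero eigenvalues correspond to the 2 connected components. The eigenvalues sum to 6, which equals trace(L) = 2|E|. The largest eigenvalue, 3, is at most the vertex count 5.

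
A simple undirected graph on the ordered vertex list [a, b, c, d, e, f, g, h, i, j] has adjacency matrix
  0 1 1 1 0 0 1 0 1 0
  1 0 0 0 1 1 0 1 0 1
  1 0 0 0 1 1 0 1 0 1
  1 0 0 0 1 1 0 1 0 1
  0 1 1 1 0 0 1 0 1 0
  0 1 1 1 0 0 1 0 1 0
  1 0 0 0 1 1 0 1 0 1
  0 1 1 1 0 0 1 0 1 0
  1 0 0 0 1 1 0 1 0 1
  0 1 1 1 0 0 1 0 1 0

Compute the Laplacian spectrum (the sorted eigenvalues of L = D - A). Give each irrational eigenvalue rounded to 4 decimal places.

[0, 5, 5, 5, 5, 5, 5, 5, 5, 10]

With the vertex order [a, b, c, d, e, f, g, h, i, j], the degrees are [5, 5, 5, 5, 5, 5, 5, 5, 5, 5], giving D = diag(5, 5, 5, 5, 5, 5, 5, 5, 5, 5) and L = D - A. Diagonalising L (or applying a numerical eigensolver to the 10x10 matrix) gives the spectrum above. There is one zero in the spectrum, matching the 1 component.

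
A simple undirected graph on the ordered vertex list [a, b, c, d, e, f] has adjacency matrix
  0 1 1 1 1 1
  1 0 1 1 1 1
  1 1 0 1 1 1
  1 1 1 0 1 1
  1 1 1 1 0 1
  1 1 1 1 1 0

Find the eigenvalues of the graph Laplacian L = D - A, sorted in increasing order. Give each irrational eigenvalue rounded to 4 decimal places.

Reading degrees in the order [a, b, c, d, e, f] gives [5, 5, 5, 5, 5, 5]; set D = diag(5, 5, 5, 5, 5, 5) and form L = D - A. Since every row of L sums to 0, the all-ones vector is in the kernel and 0 is an eigenvalue. The single zero eigenvalue shows the graph is connected. The eigenvalues sum to 30, which equals trace(L) = 2|E|.

[0, 6, 6, 6, 6, 6]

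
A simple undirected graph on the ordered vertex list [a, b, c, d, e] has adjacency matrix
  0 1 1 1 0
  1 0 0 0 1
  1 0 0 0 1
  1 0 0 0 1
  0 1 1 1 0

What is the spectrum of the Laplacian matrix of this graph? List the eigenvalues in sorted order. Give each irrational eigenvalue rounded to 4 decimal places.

Each diagonal entry of L is the vertex degree and each off-diagonal entry is -1 where an edge is present, 0 otherwise; in the order [a, b, c, d, e] the diagonal is [3, 2, 2, 2, 3]. The multiplicity of 0 as a Laplacian eigenvalue equals the number of connected components. The largest eigenvalue, 5, is at most the vertex count 5. There is one zero in the spectrum, matching the 1 component.

[0, 2, 2, 3, 5]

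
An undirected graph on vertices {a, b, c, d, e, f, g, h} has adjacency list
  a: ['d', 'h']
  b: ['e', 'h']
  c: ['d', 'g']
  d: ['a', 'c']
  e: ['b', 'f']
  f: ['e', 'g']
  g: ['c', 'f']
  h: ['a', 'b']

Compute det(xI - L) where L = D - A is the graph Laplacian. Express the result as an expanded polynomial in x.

x^8 - 16x^7 + 104x^6 - 352x^5 + 660x^4 - 672x^3 + 336x^2 - 64x

Each diagonal entry of L is the vertex degree and each off-diagonal entry is -1 where an edge is present, 0 otherwise; in the order [a, b, c, d, e, f, g, h] the diagonal is [2, 2, 2, 2, 2, 2, 2, 2]. L has integer entries, so p(x) = det(xI - L) has integer coefficients. Expanding the determinant yields x^8 - 16x^7 + 104x^6 - 352x^5 + 660x^4 - 672x^3 + 336x^2 - 64x. The constant term is 0 because L is singular (the all-ones vector lies in its kernel). By the matrix-tree theorem the graph has (1/8) * product of the nonzero eigenvalues = 8 spanning trees.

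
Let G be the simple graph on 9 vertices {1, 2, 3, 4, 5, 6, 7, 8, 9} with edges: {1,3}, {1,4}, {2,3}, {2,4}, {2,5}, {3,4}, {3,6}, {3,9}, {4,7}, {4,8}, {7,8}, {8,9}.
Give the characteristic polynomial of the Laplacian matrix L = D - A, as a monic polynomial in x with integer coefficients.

With the vertex order [1, 2, 3, 4, 5, 6, 7, 8, 9], the degrees are [2, 3, 5, 5, 1, 1, 2, 3, 2], giving D = diag(2, 3, 5, 5, 1, 1, 2, 3, 2) and L = D - A. Computing det(xI - L) by cofactor expansion (or equivalently via sum-over-permutations) gives x^9 - 24x^8 + 235x^7 - 1218x^6 + 3634x^5 - 6360x^4 + 6352x^3 - 3300x^2 + 684x. The constant term is 0 because L is singular (the all-ones vector lies in its kernel). The eigenvalues sum to 24, which equals trace(L) = 2|E|. By the matrix-tree theorem the graph has (1/9) * product of the nonzero eigenvalues = 76 spanning trees.

x^9 - 24x^8 + 235x^7 - 1218x^6 + 3634x^5 - 6360x^4 + 6352x^3 - 3300x^2 + 684x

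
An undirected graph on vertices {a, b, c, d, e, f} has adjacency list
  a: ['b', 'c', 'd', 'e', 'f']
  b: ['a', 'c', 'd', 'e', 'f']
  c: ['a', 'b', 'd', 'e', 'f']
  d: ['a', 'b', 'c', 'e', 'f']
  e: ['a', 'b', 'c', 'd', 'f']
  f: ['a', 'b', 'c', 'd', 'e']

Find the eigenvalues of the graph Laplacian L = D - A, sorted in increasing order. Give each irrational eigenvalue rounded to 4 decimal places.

[0, 6, 6, 6, 6, 6]

Each diagonal entry of L is the vertex degree and each off-diagonal entry is -1 where an edge is present, 0 otherwise; in the order [a, b, c, d, e, f] the diagonal is [5, 5, 5, 5, 5, 5]. Diagonalising L (or applying a numerical eigensolver to the 6x6 matrix) gives the spectrum above. The single zero eigenvalue shows the graph is connected.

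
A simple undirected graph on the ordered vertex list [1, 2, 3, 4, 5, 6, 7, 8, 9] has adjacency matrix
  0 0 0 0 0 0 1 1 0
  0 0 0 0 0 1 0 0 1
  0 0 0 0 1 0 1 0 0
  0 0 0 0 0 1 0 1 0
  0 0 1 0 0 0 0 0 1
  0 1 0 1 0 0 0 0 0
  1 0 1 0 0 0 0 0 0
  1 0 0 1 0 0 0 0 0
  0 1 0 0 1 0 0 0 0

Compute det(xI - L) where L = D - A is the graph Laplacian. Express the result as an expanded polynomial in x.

x^9 - 18x^8 + 135x^7 - 546x^6 + 1287x^5 - 1782x^4 + 1386x^3 - 540x^2 + 81x

Each diagonal entry of L is the vertex degree and each off-diagonal entry is -1 where an edge is present, 0 otherwise; in the order [1, 2, 3, 4, 5, 6, 7, 8, 9] the diagonal is [2, 2, 2, 2, 2, 2, 2, 2, 2]. L has integer entries, so p(x) = det(xI - L) has integer coefficients. Expanding the determinant yields x^9 - 18x^8 + 135x^7 - 546x^6 + 1287x^5 - 1782x^4 + 1386x^3 - 540x^2 + 81x. Since p(0) = det(-L) = 0, x divides p(x). The eigenvalues sum to 18, which equals trace(L) = 2|E|. There is one zero in the spectrum, matching the 1 component.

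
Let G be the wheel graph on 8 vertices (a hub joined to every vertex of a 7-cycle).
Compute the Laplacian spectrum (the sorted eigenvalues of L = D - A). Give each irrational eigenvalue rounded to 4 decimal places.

[0, 1.7530, 1.7530, 3.4450, 3.4450, 4.8019, 4.8019, 8]

The graph has 8 vertices and degree multiset [7, 3, 3, 3, 3, 3, 3, 3]; D is the diagonal matrix of degrees and L = D - A. The multiplicity of 0 as a Laplacian eigenvalue equals the number of connected components. The single zero eigenvalue shows the graph is connected. By the matrix-tree theorem the graph has (1/8) * product of the nonzero eigenvalues = 841 spanning trees. The eigenvalues sum to 28, which equals trace(L) = 2|E|.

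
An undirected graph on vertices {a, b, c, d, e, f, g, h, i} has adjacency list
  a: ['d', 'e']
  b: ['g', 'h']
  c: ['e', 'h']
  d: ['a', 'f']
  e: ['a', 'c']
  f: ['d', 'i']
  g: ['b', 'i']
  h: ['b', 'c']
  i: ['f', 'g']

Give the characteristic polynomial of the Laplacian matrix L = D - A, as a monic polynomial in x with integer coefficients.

x^9 - 18x^8 + 135x^7 - 546x^6 + 1287x^5 - 1782x^4 + 1386x^3 - 540x^2 + 81x

Each diagonal entry of L is the vertex degree and each off-diagonal entry is -1 where an edge is present, 0 otherwise; in the order [a, b, c, d, e, f, g, h, i] the diagonal is [2, 2, 2, 2, 2, 2, 2, 2, 2]. L has integer entries, so p(x) = det(xI - L) has integer coefficients. Expanding the determinant yields x^9 - 18x^8 + 135x^7 - 546x^6 + 1287x^5 - 1782x^4 + 1386x^3 - 540x^2 + 81x. Since p(0) = det(-L) = 0, x divides p(x). By the matrix-tree theorem the graph has (1/9) * product of the nonzero eigenvalues = 9 spanning trees.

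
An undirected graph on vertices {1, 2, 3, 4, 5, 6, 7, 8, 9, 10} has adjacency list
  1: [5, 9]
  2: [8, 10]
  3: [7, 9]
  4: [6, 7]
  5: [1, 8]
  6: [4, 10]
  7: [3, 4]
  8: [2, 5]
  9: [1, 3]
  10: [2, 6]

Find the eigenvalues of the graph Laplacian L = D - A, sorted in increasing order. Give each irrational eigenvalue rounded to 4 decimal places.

Reading degrees in the order [1, 2, 3, 4, 5, 6, 7, 8, 9, 10] gives [2, 2, 2, 2, 2, 2, 2, 2, 2, 2]; set D = diag(2, 2, 2, 2, 2, 2, 2, 2, 2, 2) and form L = D - A. L is symmetric positive semidefinite, so every eigenvalue is real and nonnegative. The single zero eigenvalue shows the graph is connected. By the matrix-tree theorem the graph has (1/10) * product of the nonzero eigenvalues = 10 spanning trees. The largest eigenvalue, 4, is at most the vertex count 10.

[0, 0.3820, 0.3820, 1.3820, 1.3820, 2.6180, 2.6180, 3.6180, 3.6180, 4]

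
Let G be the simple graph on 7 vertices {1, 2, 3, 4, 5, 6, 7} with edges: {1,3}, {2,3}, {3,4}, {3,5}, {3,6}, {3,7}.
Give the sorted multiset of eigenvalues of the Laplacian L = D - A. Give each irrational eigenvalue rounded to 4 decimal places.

Each diagonal entry of L is the vertex degree and each off-diagonal entry is -1 where an edge is present, 0 otherwise; in the order [1, 2, 3, 4, 5, 6, 7] the diagonal is [1, 1, 6, 1, 1, 1, 1]. Diagonalising L (or applying a numerical eigensolver to the 7x7 matrix) gives the spectrum above. The single zero eigenvalue shows the graph is connected. The eigenvalues sum to 12, which equals trace(L) = 2|E|.

[0, 1, 1, 1, 1, 1, 7]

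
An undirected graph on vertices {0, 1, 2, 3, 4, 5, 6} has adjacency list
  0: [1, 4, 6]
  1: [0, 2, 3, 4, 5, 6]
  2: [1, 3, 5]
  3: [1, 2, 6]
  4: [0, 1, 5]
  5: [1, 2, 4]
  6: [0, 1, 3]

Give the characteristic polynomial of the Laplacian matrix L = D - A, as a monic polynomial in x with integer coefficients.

Reading degrees in the order [0, 1, 2, 3, 4, 5, 6] gives [3, 6, 3, 3, 3, 3, 3]; set D = diag(3, 6, 3, 3, 3, 3, 3) and form L = D - A. The eigenvalues of L are [0, 2, 2, 4, 4, 5, 7]; the characteristic polynomial is the product of (x - lambda_i), which multiplies out to x^7 - 24x^6 + 231x^5 - 1140x^4 + 3036x^3 - 4128x^2 + 2240x. The constant term is 0 because L is singular (the all-ones vector lies in its kernel). By the matrix-tree theorem the graph has (1/7) * product of the nonzero eigenvalues = 320 spanning trees.

x^7 - 24x^6 + 231x^5 - 1140x^4 + 3036x^3 - 4128x^2 + 2240x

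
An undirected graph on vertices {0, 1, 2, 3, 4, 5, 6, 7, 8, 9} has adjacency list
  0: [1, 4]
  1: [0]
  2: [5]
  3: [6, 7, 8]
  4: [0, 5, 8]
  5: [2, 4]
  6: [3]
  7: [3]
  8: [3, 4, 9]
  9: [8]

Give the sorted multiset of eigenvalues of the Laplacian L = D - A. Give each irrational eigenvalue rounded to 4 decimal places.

Each diagonal entry of L is the vertex degree and each off-diagonal entry is -1 where an edge is present, 0 otherwise; in the order [0, 1, 2, 3, 4, 5, 6, 7, 8, 9] the diagonal is [2, 1, 1, 3, 3, 2, 1, 1, 3, 1]. Since every row of L sums to 0, the all-ones vector is in the kernel and 0 is an eigenvalue. The single zero eigenvalue shows the graph is connected.

[0, 0.1920, 0.3820, 0.6047, 1, 1.6249, 2.6180, 2.7557, 3.9407, 4.8821]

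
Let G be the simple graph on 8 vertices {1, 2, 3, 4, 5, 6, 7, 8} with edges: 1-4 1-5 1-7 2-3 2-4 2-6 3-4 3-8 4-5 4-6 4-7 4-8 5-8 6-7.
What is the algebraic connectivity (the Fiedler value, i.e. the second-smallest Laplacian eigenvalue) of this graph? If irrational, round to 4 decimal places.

Each diagonal entry of L is the vertex degree and each off-diagonal entry is -1 where an edge is present, 0 otherwise; in the order [1, 2, 3, 4, 5, 6, 7, 8] the diagonal is [3, 3, 3, 7, 3, 3, 3, 3]. The sorted Laplacian eigenvalues are [0, 1.7530, 1.7530, 3.4450, 3.4450, 4.8019, 4.8019, 8]; the algebraic connectivity is the second entry, 1.7530. The eigenvalues sum to 28, which equals trace(L) = 2|E|.

1.7530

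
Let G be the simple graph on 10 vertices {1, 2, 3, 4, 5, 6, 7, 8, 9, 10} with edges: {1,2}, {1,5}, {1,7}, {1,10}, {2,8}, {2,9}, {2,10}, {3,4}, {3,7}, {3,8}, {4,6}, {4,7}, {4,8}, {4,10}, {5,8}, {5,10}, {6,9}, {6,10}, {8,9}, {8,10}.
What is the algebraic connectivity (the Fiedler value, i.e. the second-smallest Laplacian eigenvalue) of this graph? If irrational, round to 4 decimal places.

Reading degrees in the order [1, 2, 3, 4, 5, 6, 7, 8, 9, 10] gives [4, 4, 3, 5, 3, 3, 3, 6, 3, 6]; set D = diag(4, 4, 3, 5, 3, 3, 3, 6, 3, 6) and form L = D - A. Computing the eigenvalues of L and sorting gives [0, 1.6789, 2.0721, 3.0596, 3.3082, 4.1442, 5.1091, 5.9105, 7.1702, 7.5471]. The Fiedler value lambda_2 = 1.6789 is strictly positive, so the graph is connected. The eigenvalues sum to 40, which equals trace(L) = 2|E|.

1.6789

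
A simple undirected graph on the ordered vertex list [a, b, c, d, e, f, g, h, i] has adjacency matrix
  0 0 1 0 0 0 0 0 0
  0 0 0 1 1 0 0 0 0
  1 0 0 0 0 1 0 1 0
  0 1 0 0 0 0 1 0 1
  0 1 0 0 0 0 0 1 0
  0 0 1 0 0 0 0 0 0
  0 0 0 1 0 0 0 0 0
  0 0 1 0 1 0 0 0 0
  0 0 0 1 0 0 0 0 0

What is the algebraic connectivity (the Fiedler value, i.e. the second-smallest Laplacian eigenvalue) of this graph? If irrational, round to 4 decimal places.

Reading degrees in the order [a, b, c, d, e, f, g, h, i] gives [1, 2, 3, 3, 2, 1, 1, 2, 1]; set D = diag(1, 2, 3, 3, 2, 1, 1, 2, 1) and form L = D - A. The smallest Laplacian eigenvalue is always 0. The next one, lambda_2 = 0.1392, measures how hard the graph is to disconnect: larger values mean better connectivity.

0.1392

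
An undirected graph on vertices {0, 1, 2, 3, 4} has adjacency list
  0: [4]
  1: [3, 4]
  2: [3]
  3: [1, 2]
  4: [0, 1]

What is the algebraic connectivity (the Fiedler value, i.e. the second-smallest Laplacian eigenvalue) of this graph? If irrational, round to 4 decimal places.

Reading degrees in the order [0, 1, 2, 3, 4] gives [1, 2, 1, 2, 2]; set D = diag(1, 2, 1, 2, 2) and form L = D - A. Computing the eigenvalues of L and sorting gives [0, 0.3820, 1.3820, 2.6180, 3.6180]. The Fiedler value lambda_2 = 0.3820 is strictly positive, so the graph is connected. There is one zero in the spectrum, matching the 1 component. The largest eigenvalue, 3.6180, is at most the vertex count 5.

0.3820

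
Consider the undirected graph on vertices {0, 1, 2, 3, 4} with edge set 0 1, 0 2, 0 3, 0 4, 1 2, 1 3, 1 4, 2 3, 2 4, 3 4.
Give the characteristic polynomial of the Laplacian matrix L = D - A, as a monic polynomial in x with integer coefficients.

x^5 - 20x^4 + 150x^3 - 500x^2 + 625x

Reading degrees in the order [0, 1, 2, 3, 4] gives [4, 4, 4, 4, 4]; set D = diag(4, 4, 4, 4, 4) and form L = D - A. The eigenvalues of L are [0, 5, 5, 5, 5]; the characteristic polynomial is the product of (x - lambda_i), which multiplies out to x^5 - 20x^4 + 150x^3 - 500x^2 + 625x. Since p(0) = det(-L) = 0, x divides p(x). There is one zero in the spectrum, matching the 1 component. The eigenvalues sum to 20, which equals trace(L) = 2|E|.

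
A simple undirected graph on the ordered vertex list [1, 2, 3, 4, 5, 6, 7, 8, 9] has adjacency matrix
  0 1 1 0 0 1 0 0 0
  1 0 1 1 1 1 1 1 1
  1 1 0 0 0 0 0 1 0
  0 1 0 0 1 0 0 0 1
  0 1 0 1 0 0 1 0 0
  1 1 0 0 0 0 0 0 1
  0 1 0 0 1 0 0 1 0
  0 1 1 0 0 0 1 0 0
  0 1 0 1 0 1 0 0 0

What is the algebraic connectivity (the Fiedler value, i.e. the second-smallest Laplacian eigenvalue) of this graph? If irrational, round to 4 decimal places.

1.5858

Each diagonal entry of L is the vertex degree and each off-diagonal entry is -1 where an edge is present, 0 otherwise; in the order [1, 2, 3, 4, 5, 6, 7, 8, 9] the diagonal is [3, 8, 3, 3, 3, 3, 3, 3, 3]. The smallest Laplacian eigenvalue is always 0. The next one, lambda_2 = 1.5858, measures how hard the graph is to disconnect: larger values mean better connectivity. By the matrix-tree theorem the graph has (1/9) * product of the nonzero eigenvalues = 2205 spanning trees. The largest eigenvalue, 9, is at most the vertex count 9.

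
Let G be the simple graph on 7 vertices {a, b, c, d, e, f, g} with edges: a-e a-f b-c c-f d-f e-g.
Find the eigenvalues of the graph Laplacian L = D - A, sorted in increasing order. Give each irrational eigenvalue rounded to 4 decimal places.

Reading degrees in the order [a, b, c, d, e, f, g] gives [2, 1, 2, 1, 2, 3, 1]; set D = diag(2, 1, 2, 1, 2, 3, 1) and form L = D - A. L is symmetric positive semidefinite, so every eigenvalue is real and nonnegative. The single zero eigenvalue shows the graph is connected. The eigenvalues sum to 12, which equals trace(L) = 2|E|.

[0, 0.2603, 0.6262, 1.4055, 2.2742, 3.0996, 4.3342]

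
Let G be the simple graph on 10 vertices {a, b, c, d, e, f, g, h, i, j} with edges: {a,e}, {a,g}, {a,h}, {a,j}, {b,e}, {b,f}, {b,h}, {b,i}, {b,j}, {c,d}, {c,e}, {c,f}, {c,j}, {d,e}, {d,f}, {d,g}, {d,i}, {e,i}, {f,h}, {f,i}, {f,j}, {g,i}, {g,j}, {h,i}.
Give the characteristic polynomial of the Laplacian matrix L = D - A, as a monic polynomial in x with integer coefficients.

x^10 - 48x^9 + 1010x^8 - 12222x^7 + 93698x^6 - 471780x^5 + 1559780x^4 - 3264638x^3 + 3924808x^2 - 2064960x

Reading degrees in the order [a, b, c, d, e, f, g, h, i, j] gives [4, 5, 4, 5, 5, 6, 4, 4, 6, 5]; set D = diag(4, 5, 4, 5, 5, 6, 4, 4, 6, 5) and form L = D - A. L has integer entries, so p(x) = det(xI - L) has integer coefficients. Expanding the determinant yields x^10 - 48x^9 + 1010x^8 - 12222x^7 + 93698x^6 - 471780x^5 + 1559780x^4 - 3264638x^3 + 3924808x^2 - 2064960x. The coefficient of x^9 equals -trace(L) = -48, matching the sum of degrees.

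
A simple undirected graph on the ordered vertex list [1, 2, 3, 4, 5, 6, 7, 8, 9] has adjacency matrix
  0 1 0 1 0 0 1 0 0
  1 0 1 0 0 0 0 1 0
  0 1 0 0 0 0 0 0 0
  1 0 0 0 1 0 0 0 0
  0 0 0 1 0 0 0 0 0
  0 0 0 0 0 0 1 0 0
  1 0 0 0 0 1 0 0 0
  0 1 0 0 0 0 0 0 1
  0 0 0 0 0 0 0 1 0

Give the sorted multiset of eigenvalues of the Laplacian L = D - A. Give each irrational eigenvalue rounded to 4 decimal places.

[0, 0.2311, 0.3820, 0.6416, 1.6129, 2.2591, 2.6180, 3.5132, 4.7421]

With the vertex order [1, 2, 3, 4, 5, 6, 7, 8, 9], the degrees are [3, 3, 1, 2, 1, 1, 2, 2, 1], giving D = diag(3, 3, 1, 2, 1, 1, 2, 2, 1) and L = D - A. L is symmetric positive semidefinite, so every eigenvalue is real and nonnegative. The single zero eigenvalue shows the graph is connected. There is one zero in the spectrum, matching the 1 component. By the matrix-tree theorem the graph has (1/9) * product of the nonzero eigenvalues = 1 spanning tree.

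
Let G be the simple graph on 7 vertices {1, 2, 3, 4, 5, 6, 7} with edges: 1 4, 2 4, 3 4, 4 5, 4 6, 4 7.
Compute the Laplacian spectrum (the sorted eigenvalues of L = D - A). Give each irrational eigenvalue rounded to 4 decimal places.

Reading degrees in the order [1, 2, 3, 4, 5, 6, 7] gives [1, 1, 1, 6, 1, 1, 1]; set D = diag(1, 1, 1, 6, 1, 1, 1) and form L = D - A. L is symmetric positive semidefinite, so every eigenvalue is real and nonnegative. The single zero eigenvalue shows the graph is connected. There is one zero in the spectrum, matching the 1 component.

[0, 1, 1, 1, 1, 1, 7]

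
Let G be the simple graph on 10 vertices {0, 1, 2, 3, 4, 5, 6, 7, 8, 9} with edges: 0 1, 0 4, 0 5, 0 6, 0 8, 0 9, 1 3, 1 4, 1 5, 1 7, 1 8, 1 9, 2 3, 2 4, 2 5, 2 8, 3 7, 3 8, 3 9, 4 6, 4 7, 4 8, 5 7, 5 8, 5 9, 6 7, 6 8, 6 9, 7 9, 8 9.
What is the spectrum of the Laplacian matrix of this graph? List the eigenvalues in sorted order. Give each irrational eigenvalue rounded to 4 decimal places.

[0, 3.5863, 4.5878, 5.2513, 6.0957, 6.2048, 8, 8.2358, 8.6073, 9.4309]

With the vertex order [0, 1, 2, 3, 4, 5, 6, 7, 8, 9], the degrees are [6, 7, 4, 5, 6, 6, 5, 6, 8, 7], giving D = diag(6, 7, 4, 5, 6, 6, 5, 6, 8, 7) and L = D - A. Since every row of L sums to 0, the all-ones vector is in the kernel and 0 is an eigenvalue. The single zero eigenvalue shows the graph is connected.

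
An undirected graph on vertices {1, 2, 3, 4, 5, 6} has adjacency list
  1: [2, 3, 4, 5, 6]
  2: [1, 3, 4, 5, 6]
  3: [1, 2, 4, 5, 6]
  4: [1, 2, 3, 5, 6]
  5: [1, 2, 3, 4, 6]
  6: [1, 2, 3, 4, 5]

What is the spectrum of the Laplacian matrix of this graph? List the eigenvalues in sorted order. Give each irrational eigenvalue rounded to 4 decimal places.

Each diagonal entry of L is the vertex degree and each off-diagonal entry is -1 where an edge is present, 0 otherwise; in the order [1, 2, 3, 4, 5, 6] the diagonal is [5, 5, 5, 5, 5, 5]. L is symmetric positive semidefinite, so every eigenvalue is real and nonnegative. By the matrix-tree theorem the graph has (1/6) * product of the nonzero eigenvalues = 1296 spanning trees.

[0, 6, 6, 6, 6, 6]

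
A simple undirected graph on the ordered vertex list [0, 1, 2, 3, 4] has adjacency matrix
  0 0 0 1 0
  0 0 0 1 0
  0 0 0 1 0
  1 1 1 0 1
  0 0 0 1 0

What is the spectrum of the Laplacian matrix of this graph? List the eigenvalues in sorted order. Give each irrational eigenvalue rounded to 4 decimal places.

Each diagonal entry of L is the vertex degree and each off-diagonal entry is -1 where an edge is present, 0 otherwise; in the order [0, 1, 2, 3, 4] the diagonal is [1, 1, 1, 4, 1]. Diagonalising L (or applying a numerical eigensolver to the 5x5 matrix) gives the spectrum above. The single zero eigenvalue shows the graph is connected.

[0, 1, 1, 1, 5]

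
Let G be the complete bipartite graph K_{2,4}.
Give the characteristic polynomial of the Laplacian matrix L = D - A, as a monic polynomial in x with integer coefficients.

The graph has 6 vertices and degree multiset [4, 4, 2, 2, 2, 2]; D is the diagonal matrix of degrees and L = D - A. The eigenvalues of L are [0, 2, 2, 2, 4, 6]; the characteristic polynomial is the product of (x - lambda_i), which multiplies out to x^6 - 16x^5 + 96x^4 - 272x^3 + 368x^2 - 192x. Since p(0) = det(-L) = 0, x divides p(x). By the matrix-tree theorem the graph has (1/6) * product of the nonzero eigenvalues = 32 spanning trees.

x^6 - 16x^5 + 96x^4 - 272x^3 + 368x^2 - 192x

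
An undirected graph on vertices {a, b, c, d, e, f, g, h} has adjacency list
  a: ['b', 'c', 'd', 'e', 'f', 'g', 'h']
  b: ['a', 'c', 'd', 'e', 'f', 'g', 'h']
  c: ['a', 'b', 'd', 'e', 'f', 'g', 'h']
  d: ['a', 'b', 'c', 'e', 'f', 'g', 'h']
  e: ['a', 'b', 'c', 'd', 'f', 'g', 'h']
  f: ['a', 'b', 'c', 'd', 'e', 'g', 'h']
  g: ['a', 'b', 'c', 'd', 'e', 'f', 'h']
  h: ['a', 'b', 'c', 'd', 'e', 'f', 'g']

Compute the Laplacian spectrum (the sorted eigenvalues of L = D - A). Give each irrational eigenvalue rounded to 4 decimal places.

Reading degrees in the order [a, b, c, d, e, f, g, h] gives [7, 7, 7, 7, 7, 7, 7, 7]; set D = diag(7, 7, 7, 7, 7, 7, 7, 7) and form L = D - A. The multiplicity of 0 as a Laplacian eigenvalue equals the number of connected components. The single zero eigenvalue shows the graph is connected. The eigenvalues sum to 56, which equals trace(L) = 2|E|.

[0, 8, 8, 8, 8, 8, 8, 8]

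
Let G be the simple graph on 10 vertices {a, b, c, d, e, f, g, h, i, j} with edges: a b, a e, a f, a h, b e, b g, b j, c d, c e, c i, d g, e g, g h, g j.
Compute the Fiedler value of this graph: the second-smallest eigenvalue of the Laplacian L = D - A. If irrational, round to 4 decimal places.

Each diagonal entry of L is the vertex degree and each off-diagonal entry is -1 where an edge is present, 0 otherwise; in the order [a, b, c, d, e, f, g, h, i, j] the diagonal is [4, 4, 3, 2, 4, 1, 5, 2, 1, 2]. Computing the eigenvalues of L and sorting gives [0, 0.5029, 0.8704, 1.6221, 1.7524, 2.6394, 3.7854, 4.8468, 5.3851, 6.5955]. The Fiedler value lambda_2 = 0.5029 is strictly positive, so the graph is connected. By the matrix-tree theorem the graph has (1/10) * product of the nonzero eigenvalues = 214 spanning trees. There is one zero in the spectrum, matching the 1 component.

0.5029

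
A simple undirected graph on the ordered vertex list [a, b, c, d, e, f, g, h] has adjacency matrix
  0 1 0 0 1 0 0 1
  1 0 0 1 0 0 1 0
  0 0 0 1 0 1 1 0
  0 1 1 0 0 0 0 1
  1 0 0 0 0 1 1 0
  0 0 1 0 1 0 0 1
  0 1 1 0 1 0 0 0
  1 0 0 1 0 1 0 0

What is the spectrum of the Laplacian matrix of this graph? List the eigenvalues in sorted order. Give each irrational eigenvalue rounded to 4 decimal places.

With the vertex order [a, b, c, d, e, f, g, h], the degrees are [3, 3, 3, 3, 3, 3, 3, 3], giving D = diag(3, 3, 3, 3, 3, 3, 3, 3) and L = D - A. Diagonalising L (or applying a numerical eigensolver to the 8x8 matrix) gives the spectrum above. The eigenvalues sum to 24, which equals trace(L) = 2|E|.

[0, 2, 2, 2, 4, 4, 4, 6]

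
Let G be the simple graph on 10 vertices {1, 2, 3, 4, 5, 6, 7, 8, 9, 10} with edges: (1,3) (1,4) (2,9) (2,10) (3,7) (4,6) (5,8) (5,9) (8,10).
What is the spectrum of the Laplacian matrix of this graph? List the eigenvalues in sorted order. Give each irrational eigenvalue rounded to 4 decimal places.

[0, 0, 0.3820, 1.3820, 1.3820, 1.3820, 2.6180, 3.6180, 3.6180, 3.6180]

With the vertex order [1, 2, 3, 4, 5, 6, 7, 8, 9, 10], the degrees are [2, 2, 2, 2, 2, 1, 1, 2, 2, 2], giving D = diag(2, 2, 2, 2, 2, 1, 1, 2, 2, 2) and L = D - A. The multiplicity of 0 as a Laplacian eigenvalue equals the number of connected components. The 2 zero eigenvalues correspond to the 2 connected components. The eigenvalues sum to 18, which equals trace(L) = 2|E|. The largest eigenvalue, 3.6180, is at most the vertex count 10.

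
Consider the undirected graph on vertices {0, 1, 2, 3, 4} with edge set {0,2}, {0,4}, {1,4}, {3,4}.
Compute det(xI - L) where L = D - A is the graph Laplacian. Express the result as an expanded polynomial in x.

Each diagonal entry of L is the vertex degree and each off-diagonal entry is -1 where an edge is present, 0 otherwise; in the order [0, 1, 2, 3, 4] the diagonal is [2, 1, 1, 1, 3]. L has integer entries, so p(x) = det(xI - L) has integer coefficients. Expanding the determinant yields x^5 - 8x^4 + 20x^3 - 18x^2 + 5x. The coefficient of x^4 equals -trace(L) = -8, matching the sum of degrees. By the matrix-tree theorem the graph has (1/5) * product of the nonzero eigenvalues = 1 spanning tree.

x^5 - 8x^4 + 20x^3 - 18x^2 + 5x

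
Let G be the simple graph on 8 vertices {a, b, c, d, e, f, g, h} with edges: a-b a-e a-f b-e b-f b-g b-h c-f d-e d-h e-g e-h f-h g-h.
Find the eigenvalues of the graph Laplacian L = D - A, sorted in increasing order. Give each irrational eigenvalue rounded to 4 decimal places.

With the vertex order [a, b, c, d, e, f, g, h], the degrees are [3, 5, 1, 2, 5, 4, 3, 5], giving D = diag(3, 5, 1, 2, 5, 4, 3, 5) and L = D - A. L is symmetric positive semidefinite, so every eigenvalue is real and nonnegative. The single zero eigenvalue shows the graph is connected. The eigenvalues sum to 28, which equals trace(L) = 2|E|. The largest eigenvalue, 6.5513, is at most the vertex count 8.

[0, 0.8056, 1.9384, 2.7210, 4.2181, 5.5203, 6.2454, 6.5513]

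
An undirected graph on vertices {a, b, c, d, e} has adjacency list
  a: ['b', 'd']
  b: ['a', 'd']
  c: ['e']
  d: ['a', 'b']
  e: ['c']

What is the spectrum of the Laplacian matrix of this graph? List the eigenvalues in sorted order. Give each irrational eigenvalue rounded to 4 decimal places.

[0, 0, 2, 3, 3]

With the vertex order [a, b, c, d, e], the degrees are [2, 2, 1, 2, 1], giving D = diag(2, 2, 1, 2, 1) and L = D - A. Diagonalising L (or applying a numerical eigensolver to the 5x5 matrix) gives the spectrum above. The 2 zero eigenvalues correspond to the 2 connected components. There are 2 zeros in the spectrum, matching the 2 components.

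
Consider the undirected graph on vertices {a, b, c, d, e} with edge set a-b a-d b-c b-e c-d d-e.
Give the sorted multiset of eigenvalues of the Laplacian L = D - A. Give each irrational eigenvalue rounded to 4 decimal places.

Reading degrees in the order [a, b, c, d, e] gives [2, 3, 2, 3, 2]; set D = diag(2, 3, 2, 3, 2) and form L = D - A. L is symmetric positive semidefinite, so every eigenvalue is real and nonnegative. The single zero eigenvalue shows the graph is connected. The largest eigenvalue, 5, is at most the vertex count 5. The eigenvalues sum to 12, which equals trace(L) = 2|E|.

[0, 2, 2, 3, 5]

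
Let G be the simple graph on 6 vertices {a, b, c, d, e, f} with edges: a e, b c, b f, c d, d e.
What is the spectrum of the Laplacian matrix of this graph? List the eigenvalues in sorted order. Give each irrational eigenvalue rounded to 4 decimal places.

[0, 0.2679, 1, 2, 3, 3.7321]

With the vertex order [a, b, c, d, e, f], the degrees are [1, 2, 2, 2, 2, 1], giving D = diag(1, 2, 2, 2, 2, 1) and L = D - A. Since every row of L sums to 0, the all-ones vector is in the kernel and 0 is an eigenvalue. There is one zero in the spectrum, matching the 1 component.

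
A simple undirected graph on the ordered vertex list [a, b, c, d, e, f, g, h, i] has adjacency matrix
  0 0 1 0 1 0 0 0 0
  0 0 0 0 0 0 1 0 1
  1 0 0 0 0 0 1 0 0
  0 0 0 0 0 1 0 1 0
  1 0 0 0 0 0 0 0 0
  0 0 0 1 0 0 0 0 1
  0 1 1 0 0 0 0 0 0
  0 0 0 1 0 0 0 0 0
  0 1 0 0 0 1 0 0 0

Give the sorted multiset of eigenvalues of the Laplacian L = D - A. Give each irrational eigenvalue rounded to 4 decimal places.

[0, 0.1206, 0.4679, 1, 1.6527, 2.3473, 3, 3.5321, 3.8794]

With the vertex order [a, b, c, d, e, f, g, h, i], the degrees are [2, 2, 2, 2, 1, 2, 2, 1, 2], giving D = diag(2, 2, 2, 2, 1, 2, 2, 1, 2) and L = D - A. Diagonalising L (or applying a numerical eigensolver to the 9x9 matrix) gives the spectrum above. The single zero eigenvalue shows the graph is connected. The largest eigenvalue, 3.8794, is at most the vertex count 9.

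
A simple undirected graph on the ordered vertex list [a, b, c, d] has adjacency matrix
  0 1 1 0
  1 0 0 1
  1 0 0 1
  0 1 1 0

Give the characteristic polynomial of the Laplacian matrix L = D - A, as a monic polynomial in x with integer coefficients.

x^4 - 8x^3 + 20x^2 - 16x

Each diagonal entry of L is the vertex degree and each off-diagonal entry is -1 where an edge is present, 0 otherwise; in the order [a, b, c, d] the diagonal is [2, 2, 2, 2]. The eigenvalues of L are [0, 2, 2, 4]; the characteristic polynomial is the product of (x - lambda_i), which multiplies out to x^4 - 8x^3 + 20x^2 - 16x. The constant term is 0 because L is singular (the all-ones vector lies in its kernel). By the matrix-tree theorem the graph has (1/4) * product of the nonzero eigenvalues = 4 spanning trees. The eigenvalues sum to 8, which equals trace(L) = 2|E|.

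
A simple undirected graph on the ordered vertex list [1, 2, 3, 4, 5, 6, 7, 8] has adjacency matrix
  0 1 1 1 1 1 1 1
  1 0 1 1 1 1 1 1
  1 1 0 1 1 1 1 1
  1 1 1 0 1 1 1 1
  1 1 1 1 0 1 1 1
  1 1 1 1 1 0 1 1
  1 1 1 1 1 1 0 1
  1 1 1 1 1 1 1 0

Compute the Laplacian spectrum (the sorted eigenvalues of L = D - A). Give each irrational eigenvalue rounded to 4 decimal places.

[0, 8, 8, 8, 8, 8, 8, 8]

Reading degrees in the order [1, 2, 3, 4, 5, 6, 7, 8] gives [7, 7, 7, 7, 7, 7, 7, 7]; set D = diag(7, 7, 7, 7, 7, 7, 7, 7) and form L = D - A. L is symmetric positive semidefinite, so every eigenvalue is real and nonnegative. By the matrix-tree theorem the graph has (1/8) * product of the nonzero eigenvalues = 262144 spanning trees.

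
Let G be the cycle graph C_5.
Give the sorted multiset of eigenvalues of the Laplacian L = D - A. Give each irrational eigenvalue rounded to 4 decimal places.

[0, 1.3820, 1.3820, 3.6180, 3.6180]

The graph has 5 vertices and degree multiset [2, 2, 2, 2, 2]; D is the diagonal matrix of degrees and L = D - A. Since every row of L sums to 0, the all-ones vector is in the kernel and 0 is an eigenvalue. The eigenvalues sum to 10, which equals trace(L) = 2|E|.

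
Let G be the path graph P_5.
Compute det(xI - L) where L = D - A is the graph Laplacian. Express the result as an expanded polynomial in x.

The graph has 5 vertices and degree multiset [2, 2, 2, 1, 1]; D is the diagonal matrix of degrees and L = D - A. L has integer entries, so p(x) = det(xI - L) has integer coefficients. Expanding the determinant yields x^5 - 8x^4 + 21x^3 - 20x^2 + 5x. The coefficient of x^4 equals -trace(L) = -8, matching the sum of degrees.

x^5 - 8x^4 + 21x^3 - 20x^2 + 5x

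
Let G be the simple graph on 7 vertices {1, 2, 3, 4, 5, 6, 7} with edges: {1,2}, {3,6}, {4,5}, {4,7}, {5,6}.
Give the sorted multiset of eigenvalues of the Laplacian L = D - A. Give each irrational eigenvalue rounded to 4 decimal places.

Reading degrees in the order [1, 2, 3, 4, 5, 6, 7] gives [1, 1, 1, 2, 2, 2, 1]; set D = diag(1, 1, 1, 2, 2, 2, 1) and form L = D - A. Diagonalising L (or applying a numerical eigensolver to the 7x7 matrix) gives the spectrum above. The 2 zero eigenvalues correspond to the 2 connected components. The eigenvalues sum to 10, which equals trace(L) = 2|E|.

[0, 0, 0.3820, 1.3820, 2, 2.6180, 3.6180]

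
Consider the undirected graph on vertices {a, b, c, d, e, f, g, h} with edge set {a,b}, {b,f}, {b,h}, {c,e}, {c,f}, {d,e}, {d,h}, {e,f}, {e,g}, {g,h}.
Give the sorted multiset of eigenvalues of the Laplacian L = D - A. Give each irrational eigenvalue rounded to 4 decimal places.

With the vertex order [a, b, c, d, e, f, g, h], the degrees are [1, 3, 2, 2, 4, 3, 2, 3], giving D = diag(1, 3, 2, 2, 4, 3, 2, 3) and L = D - A. The multiplicity of 0 as a Laplacian eigenvalue equals the number of connected components. There is one zero in the spectrum, matching the 1 component.

[0, 0.6571, 1.1864, 2, 2.5293, 3.4707, 4.8136, 5.3429]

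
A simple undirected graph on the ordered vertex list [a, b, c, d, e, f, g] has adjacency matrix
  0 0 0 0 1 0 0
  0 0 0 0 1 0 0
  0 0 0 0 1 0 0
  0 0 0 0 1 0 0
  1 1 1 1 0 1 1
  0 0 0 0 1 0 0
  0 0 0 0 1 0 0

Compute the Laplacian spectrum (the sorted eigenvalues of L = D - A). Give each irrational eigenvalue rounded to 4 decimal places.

[0, 1, 1, 1, 1, 1, 7]

Reading degrees in the order [a, b, c, d, e, f, g] gives [1, 1, 1, 1, 6, 1, 1]; set D = diag(1, 1, 1, 1, 6, 1, 1) and form L = D - A. Since every row of L sums to 0, the all-ones vector is in the kernel and 0 is an eigenvalue.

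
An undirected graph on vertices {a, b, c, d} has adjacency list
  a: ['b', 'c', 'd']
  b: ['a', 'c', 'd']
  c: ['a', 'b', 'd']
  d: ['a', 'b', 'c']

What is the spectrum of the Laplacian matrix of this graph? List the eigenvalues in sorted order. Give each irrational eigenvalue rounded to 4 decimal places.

With the vertex order [a, b, c, d], the degrees are [3, 3, 3, 3], giving D = diag(3, 3, 3, 3) and L = D - A. L is symmetric positive semidefinite, so every eigenvalue is real and nonnegative. The single zero eigenvalue shows the graph is connected. There is one zero in the spectrum, matching the 1 component. The eigenvalues sum to 12, which equals trace(L) = 2|E|.

[0, 4, 4, 4]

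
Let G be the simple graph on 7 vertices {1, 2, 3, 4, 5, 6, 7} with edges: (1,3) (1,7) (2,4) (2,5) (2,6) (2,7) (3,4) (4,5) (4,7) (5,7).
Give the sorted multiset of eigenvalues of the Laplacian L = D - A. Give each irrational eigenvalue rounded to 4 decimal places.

[0, 0.7639, 1.5858, 2.5858, 4.4142, 5.2361, 5.4142]

Each diagonal entry of L is the vertex degree and each off-diagonal entry is -1 where an edge is present, 0 otherwise; in the order [1, 2, 3, 4, 5, 6, 7] the diagonal is [2, 4, 2, 4, 3, 1, 4]. L is symmetric positive semidefinite, so every eigenvalue is real and nonnegative. By the matrix-tree theorem the graph has (1/7) * product of the nonzero eigenvalues = 56 spanning trees. The eigenvalues sum to 20, which equals trace(L) = 2|E|.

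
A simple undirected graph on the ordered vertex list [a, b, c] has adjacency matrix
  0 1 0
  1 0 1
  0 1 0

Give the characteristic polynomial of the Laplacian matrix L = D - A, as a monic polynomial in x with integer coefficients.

Each diagonal entry of L is the vertex degree and each off-diagonal entry is -1 where an edge is present, 0 otherwise; in the order [a, b, c] the diagonal is [1, 2, 1]. L has integer entries, so p(x) = det(xI - L) has integer coefficients. Expanding the determinant yields x^3 - 4x^2 + 3x. The coefficient of x^2 equals -trace(L) = -4, matching the sum of degrees. The largest eigenvalue, 3, is at most the vertex count 3. The eigenvalues sum to 4, which equals trace(L) = 2|E|.

x^3 - 4x^2 + 3x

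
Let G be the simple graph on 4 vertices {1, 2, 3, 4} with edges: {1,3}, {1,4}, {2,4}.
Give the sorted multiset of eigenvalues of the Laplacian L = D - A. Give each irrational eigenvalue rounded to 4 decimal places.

Reading degrees in the order [1, 2, 3, 4] gives [2, 1, 1, 2]; set D = diag(2, 1, 1, 2) and form L = D - A. L is symmetric positive semidefinite, so every eigenvalue is real and nonnegative. There is one zero in the spectrum, matching the 1 component. By the matrix-tree theorem the graph has (1/4) * product of the nonzero eigenvalues = 1 spanning tree.

[0, 0.5858, 2, 3.4142]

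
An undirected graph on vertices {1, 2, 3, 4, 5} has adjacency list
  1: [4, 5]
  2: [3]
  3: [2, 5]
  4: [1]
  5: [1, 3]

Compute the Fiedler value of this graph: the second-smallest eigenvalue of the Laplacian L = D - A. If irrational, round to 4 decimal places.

Reading degrees in the order [1, 2, 3, 4, 5] gives [2, 1, 2, 1, 2]; set D = diag(2, 1, 2, 1, 2) and form L = D - A. The smallest Laplacian eigenvalue is always 0. The next one, lambda_2 = 0.3820, measures how hard the graph is to disconnect: larger values mean better connectivity. The eigenvalues sum to 8, which equals trace(L) = 2|E|. The largest eigenvalue, 3.6180, is at most the vertex count 5.

0.3820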